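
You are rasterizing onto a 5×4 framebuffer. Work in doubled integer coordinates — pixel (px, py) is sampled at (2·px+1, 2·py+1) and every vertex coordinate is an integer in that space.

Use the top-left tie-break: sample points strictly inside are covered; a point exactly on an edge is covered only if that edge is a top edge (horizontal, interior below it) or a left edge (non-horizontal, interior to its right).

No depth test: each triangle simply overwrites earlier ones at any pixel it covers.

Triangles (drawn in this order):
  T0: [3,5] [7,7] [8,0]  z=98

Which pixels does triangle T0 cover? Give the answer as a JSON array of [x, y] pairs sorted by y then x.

T0:
  2·area = 30  (B↔C swapped to make it positive)
  edge (3, 5)→(8, 0): d=(5,-5) top-left  bias=+0
  edge (8, 0)→(7, 7): d=(-1,7) right/bottom  bias=-1
  edge (7, 7)→(3, 5): d=(-4,-2) top-left  bias=+0
    (3,0)@(7, 1): e=[0,6,24] → #  [on edge]
    (4,0)@(9, 1): e=[10,-8,28] → ·
    (2,1)@(5, 3): e=[0,18,12] → #  [on edge]
    (4,1)@(9, 3): e=[20,-10,20] → ·
    (1,2)@(3, 5): e=[0,30,0] → #  [on edge]
    (4,2)@(9, 5): e=[30,-12,12] → ·
    (0,3)@(1, 7): e=[0,42,-12] → ·  [on edge]
    (1,3)@(3, 7): e=[10,28,-8] → ·
    (2,3)@(5, 7): e=[20,14,-4] → ·
    (3,3)@(7, 7): e=[30,0,0] → ·  [on edge]
  covered (6 px):
    · · · # ·
    · · # # ·
    · # # # ·
    · · · · ·

Result: [[3,0],[2,1],[3,1],[1,2],[2,2],[3,2]]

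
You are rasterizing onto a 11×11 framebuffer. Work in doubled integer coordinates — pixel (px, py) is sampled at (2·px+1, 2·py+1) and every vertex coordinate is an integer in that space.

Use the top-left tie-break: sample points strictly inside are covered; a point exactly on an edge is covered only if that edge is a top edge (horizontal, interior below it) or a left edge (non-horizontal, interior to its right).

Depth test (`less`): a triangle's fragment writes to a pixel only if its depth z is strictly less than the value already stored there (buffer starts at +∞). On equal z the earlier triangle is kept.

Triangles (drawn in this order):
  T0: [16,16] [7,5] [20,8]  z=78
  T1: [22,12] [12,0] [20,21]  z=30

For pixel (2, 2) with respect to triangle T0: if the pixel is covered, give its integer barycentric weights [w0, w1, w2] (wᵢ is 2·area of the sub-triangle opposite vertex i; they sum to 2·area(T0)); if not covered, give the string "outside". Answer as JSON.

T0:
  2·area = 116
  edge (16, 16)→(7, 5): d=(-9,-11) top-left  bias=+0
  edge (7, 5)→(20, 8): d=(13,3) right/bottom  bias=-1
  edge (20, 8)→(16, 16): d=(-4,8) right/bottom  bias=-1
    (3,2)@(7, 5): e=[0,0,116] → ·  [on edge]
    (4,3)@(9, 7): e=[4,20,92] → #
    (5,3)@(11, 7): e=[26,14,76] → #
    (6,3)@(13, 7): e=[48,8,60] → #
    (7,3)@(15, 7): e=[70,2,44] → #
    (8,3)@(17, 7): e=[92,-4,28] → ·
    (4,4)@(9, 9): e=[-14,46,84] → ·
    (5,4)@(11, 9): e=[8,40,68] → #
    (8,4)@(17, 9): e=[74,22,20] → #
    (9,4)@(19, 9): e=[96,16,4] → #
    (10,4)@(21, 9): e=[118,10,-12] → ·
    (5,5)@(11, 11): e=[-10,66,60] → ·
  covered (14 px):
    · · · · · · · · · · ·
    · · · · · · · · · · ·
    · · · · · · · · · · ·
    · · · · # # # # · · ·
    · · · · · # # # # # ·
    · · · · · · # # # · ·
    · · · · · · · # # · ·
    · · · · · · · · · · ·
    · · · · · · · · · · ·
    · · · · · · · · · · ·
    · · · · · · · · · · ·
T1:
  2·area = 114  (B↔C swapped to make it positive)
  edge (22, 12)→(20, 21): d=(-2,9) right/bottom  bias=-1
  edge (20, 21)→(12, 0): d=(-8,-21) top-left  bias=+0
  edge (12, 0)→(22, 12): d=(10,12) right/bottom  bias=-1
    (7,2)@(15, 5): e=[77,23,14] → #
    (8,2)@(17, 5): e=[59,65,-10] → ·
    (7,3)@(15, 7): e=[73,7,34] → #
    (8,3)@(17, 7): e=[55,49,10] → #
    (9,3)@(19, 7): e=[37,91,-14] → ·
    (7,4)@(15, 9): e=[69,-9,54] → ·
    (8,4)@(17, 9): e=[51,33,30] → #
    (9,4)@(19, 9): e=[33,75,6] → #
    (10,4)@(21, 9): e=[15,117,-18] → ·
    (8,5)@(17, 11): e=[47,17,50] → #
    (10,5)@(21, 11): e=[11,101,2] → #
    (8,6)@(17, 13): e=[43,1,70] → #
  covered (14 px):
    · · · · · · · · · · ·
    · · · · · · · · · · ·
    · · · · · · · # · · ·
    · · · · · · · # # · ·
    · · · · · · · · # # ·
    · · · · · · · · # # #
    · · · · · · · · # # #
    · · · · · · · · · # #
    · · · · · · · · · # ·
    · · · · · · · · · · ·
    · · · · · · · · · · ·

Final: "outside"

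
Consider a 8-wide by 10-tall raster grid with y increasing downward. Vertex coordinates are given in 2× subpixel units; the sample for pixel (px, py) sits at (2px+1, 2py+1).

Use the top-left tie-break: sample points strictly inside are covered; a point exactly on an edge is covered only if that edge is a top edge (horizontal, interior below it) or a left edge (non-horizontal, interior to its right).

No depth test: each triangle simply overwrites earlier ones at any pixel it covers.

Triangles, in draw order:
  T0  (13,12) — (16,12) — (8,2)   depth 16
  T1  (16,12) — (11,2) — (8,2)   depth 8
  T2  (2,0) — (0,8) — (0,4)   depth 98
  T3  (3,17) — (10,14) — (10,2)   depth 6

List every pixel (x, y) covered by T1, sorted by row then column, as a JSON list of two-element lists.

T0:
  2·area = 30  (B↔C swapped to make it positive)
  edge (13, 12)→(8, 2): d=(-5,-10) top-left  bias=+0
  edge (8, 2)→(16, 12): d=(8,10) right/bottom  bias=-1
  edge (16, 12)→(13, 12): d=(-3,0) right/bottom  bias=-1
    (5,3)@(11, 7): e=[5,10,15] → X
    (6,3)@(13, 7): e=[25,-10,15] → .
    (5,4)@(11, 9): e=[-5,26,9] → .
    (6,4)@(13, 9): e=[15,6,9] → X
    (7,4)@(15, 9): e=[35,-14,9] → .
    (6,5)@(13, 11): e=[5,22,3] → X
    (7,5)@(15, 11): e=[25,2,3] → X
    (6,6)@(13, 13): e=[-5,38,-3] → .
    (7,6)@(15, 13): e=[15,18,-3] → .
  covered (4 px):
    . . . . . . . .
    . . . . . . . .
    . . . . . . . .
    . . . . . X . .
    . . . . . . X .
    . . . . . . X X
    . . . . . . . .
    . . . . . . . .
    . . . . . . . .
    . . . . . . . .
T1:
  2·area = 30  (B↔C swapped to make it positive)
  edge (16, 12)→(8, 2): d=(-8,-10) top-left  bias=+0
  edge (8, 2)→(11, 2): d=(3,0) top-left  bias=+0
  edge (11, 2)→(16, 12): d=(5,10) right/bottom  bias=-1
    (4,1)@(9, 3): e=[2,3,25] → X
    (5,1)@(11, 3): e=[22,3,5] → X
    (6,1)@(13, 3): e=[42,3,-15] → .
    (4,2)@(9, 5): e=[-14,9,35] → .
    (5,2)@(11, 5): e=[6,9,15] → X
    (6,2)@(13, 5): e=[26,9,-5] → .
    (5,3)@(11, 7): e=[-10,15,25] → .
    (6,3)@(13, 7): e=[10,15,5] → X
    (7,3)@(15, 7): e=[30,15,-15] → .
    (6,4)@(13, 9): e=[-6,21,15] → .
  covered (4 px):
    . . . . . . . .
    . . . . X X . .
    . . . . . X . .
    . . . . . . X .
    . . . . . . . .
    . . . . . . . .
    . . . . . . . .
    . . . . . . . .
    . . . . . . . .
    . . . . . . . .
T2:
  2·area = 8
  edge (2, 0)→(0, 8): d=(-2,8) right/bottom  bias=-1
  edge (0, 8)→(0, 4): d=(0,-4) top-left  bias=+0
  edge (0, 4)→(2, 0): d=(2,-4) top-left  bias=+0
    (0,1)@(1, 3): e=[2,4,2] → X
    (1,1)@(3, 3): e=[-14,12,10] → .
    (0,2)@(1, 5): e=[-2,4,6] → .
  covered (1 px):
    . . . . . . . .
    X . . . . . . .
    . . . . . . . .
    . . . . . . . .
    . . . . . . . .
    . . . . . . . .
    . . . . . . . .
    . . . . . . . .
    . . . . . . . .
    . . . . . . . .
T3:
  2·area = 84  (B↔C swapped to make it positive)
  edge (3, 17)→(10, 2): d=(7,-15) top-left  bias=+0
  edge (10, 2)→(10, 14): d=(0,12) right/bottom  bias=-1
  edge (10, 14)→(3, 17): d=(-7,3) right/bottom  bias=-1
    (4,2)@(9, 5): e=[6,12,66] → X
    (5,2)@(11, 5): e=[36,-12,60] → .
    (4,3)@(9, 7): e=[20,12,52] → X
    (5,3)@(11, 7): e=[50,-12,46] → .
    (3,4)@(7, 9): e=[4,36,44] → X
    (5,4)@(11, 9): e=[64,-12,32] → .
    (3,5)@(7, 11): e=[18,36,30] → X
    (5,5)@(11, 11): e=[78,-12,18] → .
    (2,6)@(5, 13): e=[2,60,22] → X
    (5,6)@(11, 13): e=[92,-12,4] → .
    (2,7)@(5, 15): e=[16,60,8] → X
    (4,7)@(9, 15): e=[76,12,-4] → .
    (1,8)@(3, 17): e=[0,84,0] → .  [on edge]
  covered (11 px):
    . . . . . . . .
    . . . . . . . .
    . . . . X . . .
    . . . . X . . .
    . . . X X . . .
    . . . X X . . .
    . . X X X . . .
    . . X X . . . .
    . . . . . . . .
    . . . . . . . .

Result: [[4,1],[5,1],[5,2],[6,3]]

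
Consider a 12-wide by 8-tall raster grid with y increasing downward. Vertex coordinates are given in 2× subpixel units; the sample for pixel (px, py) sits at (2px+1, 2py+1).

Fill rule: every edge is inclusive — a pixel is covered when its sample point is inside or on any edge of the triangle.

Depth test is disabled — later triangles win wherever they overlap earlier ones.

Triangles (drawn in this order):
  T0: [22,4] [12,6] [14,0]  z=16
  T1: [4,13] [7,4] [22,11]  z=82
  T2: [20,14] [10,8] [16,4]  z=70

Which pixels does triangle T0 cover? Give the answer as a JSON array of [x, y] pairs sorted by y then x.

T0:
  2·area = 56
  edge (22, 4)→(12, 6): d=(-10,2) inclusive
  edge (12, 6)→(14, 0): d=(2,-6) inclusive
  edge (14, 0)→(22, 4): d=(8,4) inclusive
    (7,0)@(15, 1): e=[44,8,4] → #
    (8,0)@(17, 1): e=[40,20,-4] → ·
    (6,1)@(13, 3): e=[28,0,28] → #  [on edge]
    (8,1)@(17, 3): e=[20,24,12] → #
    (9,1)@(19, 3): e=[16,36,4] → #
    (10,1)@(21, 3): e=[12,48,-4] → ·
    (6,2)@(13, 5): e=[8,4,44] → #
    (8,2)@(17, 5): e=[0,28,28] → #  [on edge]
    (9,2)@(19, 5): e=[-4,40,20] → ·
    (3,3)@(7, 7): e=[0,-28,84] → ·  [on edge]
    (6,3)@(13, 7): e=[-12,8,60] → ·
    (7,3)@(15, 7): e=[-16,20,52] → ·
    (5,4)@(11, 9): e=[-28,0,84] → ·  [on edge]
    (4,7)@(9, 15): e=[-84,0,140] → ·  [on edge]
  covered (8 px):
    · · · · · · · # · · · ·
    · · · · · · # # # # · ·
    · · · · · · # # # · · ·
    · · · · · · · · · · · ·
    · · · · · · · · · · · ·
    · · · · · · · · · · · ·
    · · · · · · · · · · · ·
    · · · · · · · · · · · ·
T1:
  2·area = 156
  edge (4, 13)→(7, 4): d=(3,-9) inclusive
  edge (7, 4)→(22, 11): d=(15,7) inclusive
  edge (22, 11)→(4, 13): d=(-18,2) inclusive
    (3,2)@(7, 5): e=[3,15,138] → #
    (4,2)@(9, 5): e=[21,1,134] → #
    (5,2)@(11, 5): e=[39,-13,130] → ·
    (3,3)@(7, 7): e=[9,45,102] → #
    (5,3)@(11, 7): e=[45,17,94] → #
    (6,3)@(13, 7): e=[63,3,90] → #
    (7,3)@(15, 7): e=[81,-11,86] → ·
    (3,4)@(7, 9): e=[15,75,66] → #
    (7,4)@(15, 9): e=[87,19,50] → #
    (8,4)@(17, 9): e=[105,5,46] → #
    (9,4)@(19, 9): e=[123,-9,42] → ·
    (2,5)@(5, 11): e=[3,119,34] → #
  covered (21 px):
    · · · · · · · · · · · ·
    · · · · · · · · · · · ·
    · · · # # · · · · · · ·
    · · · # # # # · · · · ·
    · · · # # # # # # · · ·
    · · # # # # # # # # # ·
    · · · · · · · · · · · ·
    · · · · · · · · · · · ·
T2:
  2·area = 76
  edge (20, 14)→(10, 8): d=(-10,-6) inclusive
  edge (10, 8)→(16, 4): d=(6,-4) inclusive
  edge (16, 4)→(20, 14): d=(4,10) inclusive
    (2,2)@(5, 5): e=[0,-38,114] → ·  [on edge]
    (7,2)@(15, 5): e=[60,2,14] → #
    (8,2)@(17, 5): e=[72,10,-6] → ·
    (6,3)@(13, 7): e=[28,6,42] → #
    (8,3)@(17, 7): e=[52,22,2] → #
    (9,3)@(19, 7): e=[64,30,-18] → ·
    (6,4)@(13, 9): e=[8,18,50] → #
    (9,4)@(19, 9): e=[44,42,-10] → ·
    (6,5)@(13, 11): e=[-12,30,58] → ·
    (7,5)@(15, 11): e=[0,38,38] → #  [on edge]
    (9,5)@(19, 11): e=[24,54,-2] → ·
    (7,6)@(15, 13): e=[-20,50,46] → ·
  covered (10 px):
    · · · · · · · · · · · ·
    · · · · · · · · · · · ·
    · · · · · · · # · · · ·
    · · · · · · # # # · · ·
    · · · · · · # # # · · ·
    · · · · · · · # # · · ·
    · · · · · · · · · # · ·
    · · · · · · · · · · · ·

Final: [[7,0],[6,1],[7,1],[8,1],[9,1],[6,2],[7,2],[8,2]]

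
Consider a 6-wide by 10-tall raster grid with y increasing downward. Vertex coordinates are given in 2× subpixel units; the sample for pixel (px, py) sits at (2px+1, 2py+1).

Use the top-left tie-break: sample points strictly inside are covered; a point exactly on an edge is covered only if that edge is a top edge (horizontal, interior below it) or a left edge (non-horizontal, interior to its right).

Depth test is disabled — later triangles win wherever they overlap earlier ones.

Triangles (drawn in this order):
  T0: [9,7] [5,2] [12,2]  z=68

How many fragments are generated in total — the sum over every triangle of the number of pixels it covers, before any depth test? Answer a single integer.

T0:
  2·area = 35
  edge (9, 7)→(5, 2): d=(-4,-5) top-left  bias=+0
  edge (5, 2)→(12, 2): d=(7,0) top-left  bias=+0
  edge (12, 2)→(9, 7): d=(-3,5) right/bottom  bias=-1
    (3,1)@(7, 3): e=[6,7,22] → X
    (4,1)@(9, 3): e=[16,7,12] → X
    (5,1)@(11, 3): e=[26,7,2] → X
    (3,2)@(7, 5): e=[-2,21,16] → .
    (4,2)@(9, 5): e=[8,21,6] → X
    (5,2)@(11, 5): e=[18,21,-4] → .
    (4,3)@(9, 7): e=[0,35,0] → .  [on edge]
    (1,8)@(3, 17): e=[-70,105,0] → .  [on edge]
  covered (4 px):
    . . . . . .
    . . . X X X
    . . . . X .
    . . . . . .
    . . . . . .
    . . . . . .
    . . . . . .
    . . . . . .
    . . . . . .
    . . . . . .

Answer: 4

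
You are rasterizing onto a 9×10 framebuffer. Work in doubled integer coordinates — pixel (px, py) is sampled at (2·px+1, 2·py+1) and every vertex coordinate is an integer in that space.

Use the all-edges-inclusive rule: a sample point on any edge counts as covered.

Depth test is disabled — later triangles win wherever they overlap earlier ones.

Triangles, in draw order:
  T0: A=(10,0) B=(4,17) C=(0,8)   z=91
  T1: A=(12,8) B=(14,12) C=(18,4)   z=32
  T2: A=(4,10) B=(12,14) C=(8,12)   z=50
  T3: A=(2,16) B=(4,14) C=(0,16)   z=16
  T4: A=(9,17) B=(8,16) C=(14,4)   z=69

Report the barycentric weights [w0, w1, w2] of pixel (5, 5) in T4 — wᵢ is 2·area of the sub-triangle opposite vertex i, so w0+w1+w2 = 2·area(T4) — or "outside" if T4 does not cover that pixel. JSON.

T0:
  2·area = 122
  edge (10, 0)→(4, 17): d=(-6,17) inclusive
  edge (4, 17)→(0, 8): d=(-4,-9) inclusive
  edge (0, 8)→(10, 0): d=(10,-8) inclusive
    (4,0)@(9, 1): e=[11,109,2] → █
    (5,0)@(11, 1): e=[-23,127,18] → ·
    (3,1)@(7, 3): e=[33,83,6] → █
    (4,1)@(9, 3): e=[-1,101,22] → ·
    (2,2)@(5, 5): e=[55,57,10] → █
    (4,2)@(9, 5): e=[-13,93,42] → ·
    (1,3)@(3, 7): e=[77,31,14] → █
    (4,3)@(9, 7): e=[-25,85,62] → ·
    (0,4)@(1, 9): e=[99,5,18] → █
    (3,4)@(7, 9): e=[-3,59,66] → ·
    (0,5)@(1, 11): e=[87,-3,38] → ·
    (1,5)@(3, 11): e=[53,15,54] → █
  covered (14 px):
    · · · · █ · · · ·
    · · · █ · · · · ·
    · · █ █ · · · · ·
    · █ █ █ · · · · ·
    █ █ █ · · · · · ·
    · █ █ · · · · · ·
    · █ █ · · · · · ·
    · · · · · · · · ·
    · · · · · · · · ·
    · · · · · · · · ·
T1:
  2·area = 32  (B↔C swapped to make it positive)
  edge (12, 8)→(18, 4): d=(6,-4) inclusive
  edge (18, 4)→(14, 12): d=(-4,8) inclusive
  edge (14, 12)→(12, 8): d=(-2,-4) inclusive
    (8,2)@(17, 5): e=[2,4,26] → █
    (7,3)@(15, 7): e=[6,12,14] → █
    (8,3)@(17, 7): e=[14,-4,22] → ·
    (6,4)@(13, 9): e=[10,20,2] → █
    (8,4)@(17, 9): e=[26,-12,18] → ·
    (6,5)@(13, 11): e=[22,12,-2] → ·
    (7,5)@(15, 11): e=[30,-4,6] → ·
  covered (4 px):
    · · · · · · · · ·
    · · · · · · · · ·
    · · · · · · · · █
    · · · · · · · █ ·
    · · · · · · █ █ ·
    · · · · · · · · ·
    · · · · · · · · ·
    · · · · · · · · ·
    · · · · · · · · ·
    · · · · · · · · ·
T2:
  degenerate (2·area = 0) — covers nothing
T3:
  2·area = 4  (B↔C swapped to make it positive)
  edge (2, 16)→(0, 16): d=(-2,0) inclusive
  edge (0, 16)→(4, 14): d=(4,-2) inclusive
  edge (4, 14)→(2, 16): d=(-2,2) inclusive
    (8,0)@(17, 1): e=[30,-26,0] → ·  [on edge]
    (7,1)@(15, 3): e=[26,-22,0] → ·  [on edge]
    (6,2)@(13, 5): e=[22,-18,0] → ·  [on edge]
    (5,3)@(11, 7): e=[18,-14,0] → ·  [on edge]
    (4,4)@(9, 9): e=[14,-10,0] → ·  [on edge]
    (3,5)@(7, 11): e=[10,-6,0] → ·  [on edge]
    (2,6)@(5, 13): e=[6,-2,0] → ·  [on edge]
    (1,7)@(3, 15): e=[2,2,0] → █  [on edge]
    (2,7)@(5, 15): e=[2,6,-4] → ·
    (0,8)@(1, 17): e=[-2,6,0] → ·  [on edge]
    (1,8)@(3, 17): e=[-2,10,-4] → ·
  covered (1 px):
    · · · · · · · · ·
    · · · · · · · · ·
    · · · · · · · · ·
    · · · · · · · · ·
    · · · · · · · · ·
    · · · · · · · · ·
    · · · · · · · · ·
    · █ · · · · · · ·
    · · · · · · · · ·
    · · · · · · · · ·
T4:
  2·area = 18
  edge (9, 17)→(8, 16): d=(-1,-1) inclusive
  edge (8, 16)→(14, 4): d=(6,-12) inclusive
  edge (14, 4)→(9, 17): d=(-5,13) inclusive
    (0,4)@(1, 9): e=[0,-126,144] → ·  [on edge]
    (1,5)@(3, 11): e=[0,-90,108] → ·  [on edge]
    (5,5)@(11, 11): e=[8,6,4] → █
    (6,5)@(13, 11): e=[10,30,-22] → ·
    (2,6)@(5, 13): e=[0,-54,72] → ·  [on edge]
    (5,6)@(11, 13): e=[6,18,-6] → ·
    (3,7)@(7, 15): e=[0,-18,36] → ·  [on edge]
    (4,7)@(9, 15): e=[2,6,10] → █
    (5,7)@(11, 15): e=[4,30,-16] → ·
    (4,8)@(9, 17): e=[0,18,0] → █  [on edge]
    (5,8)@(11, 17): e=[2,42,-26] → ·
    (4,9)@(9, 19): e=[-2,30,-10] → ·
    (5,9)@(11, 19): e=[0,54,-36] → ·  [on edge]
  covered (3 px):
    · · · · · · · · ·
    · · · · · · · · ·
    · · · · · · · · ·
    · · · · · · · · ·
    · · · · · · · · ·
    · · · · · █ · · ·
    · · · · · · · · ·
    · · · · █ · · · ·
    · · · · █ · · · ·
    · · · · · · · · ·

Result: [6,4,8]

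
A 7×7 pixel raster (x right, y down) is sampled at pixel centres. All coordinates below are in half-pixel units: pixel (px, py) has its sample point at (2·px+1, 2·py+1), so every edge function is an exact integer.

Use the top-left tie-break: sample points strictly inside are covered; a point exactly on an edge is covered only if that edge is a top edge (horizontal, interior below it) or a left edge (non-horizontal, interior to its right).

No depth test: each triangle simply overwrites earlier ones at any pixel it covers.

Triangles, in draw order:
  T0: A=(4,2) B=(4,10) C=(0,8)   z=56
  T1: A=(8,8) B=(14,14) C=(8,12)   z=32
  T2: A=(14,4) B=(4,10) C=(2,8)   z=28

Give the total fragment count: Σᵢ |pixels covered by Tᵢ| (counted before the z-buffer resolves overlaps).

T0:
  2·area = 32
  edge (4, 2)→(4, 10): d=(0,8) right/bottom  bias=-1
  edge (4, 10)→(0, 8): d=(-4,-2) top-left  bias=+0
  edge (0, 8)→(4, 2): d=(4,-6) top-left  bias=+0
    (1,2)@(3, 5): e=[8,18,6] → #
    (2,2)@(5, 5): e=[-8,22,18] → ·
    (0,3)@(1, 7): e=[24,6,2] → #
    (2,3)@(5, 7): e=[-8,14,26] → ·
    (0,4)@(1, 9): e=[24,-2,10] → ·
    (1,4)@(3, 9): e=[8,2,22] → #
    (2,4)@(5, 9): e=[-8,6,34] → ·
    (1,5)@(3, 11): e=[8,-6,30] → ·
  covered (4 px):
    · · · · · · ·
    · · · · · · ·
    · # · · · · ·
    # # · · · · ·
    · # · · · · ·
    · · · · · · ·
    · · · · · · ·
T1:
  2·area = 24
  edge (8, 8)→(14, 14): d=(6,6) right/bottom  bias=-1
  edge (14, 14)→(8, 12): d=(-6,-2) top-left  bias=+0
  edge (8, 12)→(8, 8): d=(0,-4) top-left  bias=+0
    (0,0)@(1, 1): e=[0,52,-28] → ·  [on edge]
    (1,1)@(3, 3): e=[0,44,-20] → ·  [on edge]
    (2,2)@(5, 5): e=[0,36,-12] → ·  [on edge]
    (3,3)@(7, 7): e=[0,28,-4] → ·  [on edge]
    (4,4)@(9, 9): e=[0,20,4] → ·  [on edge]
    (2,5)@(5, 11): e=[36,0,-12] → ·  [on edge]
    (4,5)@(9, 11): e=[12,8,4] → #
    (5,5)@(11, 11): e=[0,12,12] → ·  [on edge]
    (4,6)@(9, 13): e=[24,-4,4] → ·
    (5,6)@(11, 13): e=[12,0,12] → #  [on edge]
    (6,6)@(13, 13): e=[0,4,20] → ·  [on edge]
  covered (2 px):
    · · · · · · ·
    · · · · · · ·
    · · · · · · ·
    · · · · · · ·
    · · · · · · ·
    · · · · # · ·
    · · · · · # ·
T2:
  2·area = 32
  edge (14, 4)→(4, 10): d=(-10,6) right/bottom  bias=-1
  edge (4, 10)→(2, 8): d=(-2,-2) top-left  bias=+0
  edge (2, 8)→(14, 4): d=(12,-4) top-left  bias=+0
    (5,2)@(11, 5): e=[8,24,0] → #  [on edge]
    (6,2)@(13, 5): e=[-4,28,8] → ·
    (0,3)@(1, 7): e=[48,0,-16] → ·  [on edge]
    (2,3)@(5, 7): e=[24,8,0] → #  [on edge]
    (3,3)@(7, 7): e=[12,12,8] → #
    (4,3)@(9, 7): e=[0,16,16] → ·  [on edge]
    (5,3)@(11, 7): e=[-12,20,24] → ·
    (1,4)@(3, 9): e=[16,0,16] → #  [on edge]
    (3,4)@(7, 9): e=[-8,8,32] → ·
    (1,5)@(3, 11): e=[-4,-4,40] → ·
    (2,5)@(5, 11): e=[-16,0,48] → ·  [on edge]
    (3,6)@(7, 13): e=[-48,0,80] → ·  [on edge]
  covered (5 px):
    · · · · · · ·
    · · · · · · ·
    · · · · · # ·
    · · # # · · ·
    · # # · · · ·
    · · · · · · ·
    · · · · · · ·

Final: 11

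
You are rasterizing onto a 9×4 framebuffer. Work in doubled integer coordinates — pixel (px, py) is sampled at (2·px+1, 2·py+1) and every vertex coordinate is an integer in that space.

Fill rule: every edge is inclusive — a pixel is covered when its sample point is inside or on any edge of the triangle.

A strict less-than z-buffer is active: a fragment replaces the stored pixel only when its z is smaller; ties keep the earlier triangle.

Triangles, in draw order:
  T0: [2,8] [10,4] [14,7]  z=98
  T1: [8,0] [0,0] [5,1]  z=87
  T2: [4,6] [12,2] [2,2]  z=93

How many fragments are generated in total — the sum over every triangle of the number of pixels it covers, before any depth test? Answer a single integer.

T0:
  2·area = 40
  edge (2, 8)→(10, 4): d=(8,-4) inclusive
  edge (10, 4)→(14, 7): d=(4,3) inclusive
  edge (14, 7)→(2, 8): d=(-12,1) inclusive
    (4,2)@(9, 5): e=[4,7,29] → #
    (5,2)@(11, 5): e=[12,1,27] → #
    (6,2)@(13, 5): e=[20,-5,25] → ·
    (2,3)@(5, 7): e=[4,27,9] → #
    (3,3)@(7, 7): e=[12,21,7] → #
    (6,3)@(13, 7): e=[36,3,1] → #
    (7,3)@(15, 7): e=[44,-3,-1] → ·
  covered (7 px):
    · · · · · · · · ·
    · · · · · · · · ·
    · · · · # # · · ·
    · · # # # # # · ·
T1:
  2·area = 8  (B↔C swapped to make it positive)
  edge (8, 0)→(5, 1): d=(-3,1) inclusive
  edge (5, 1)→(0, 0): d=(-5,-1) inclusive
  edge (0, 0)→(8, 0): d=(8,0) inclusive
    (2,0)@(5, 1): e=[0,0,8] → #  [on edge]
    (3,0)@(7, 1): e=[-2,2,8] → ·
    (2,1)@(5, 3): e=[-6,-10,24] → ·
    (7,1)@(15, 3): e=[-16,0,24] → ·  [on edge]
  covered (1 px):
    · · # · · · · · ·
    · · · · · · · · ·
    · · · · · · · · ·
    · · · · · · · · ·
T2:
  2·area = 40  (B↔C swapped to make it positive)
  edge (4, 6)→(2, 2): d=(-2,-4) inclusive
  edge (2, 2)→(12, 2): d=(10,0) inclusive
  edge (12, 2)→(4, 6): d=(-8,4) inclusive
    (1,1)@(3, 3): e=[2,10,28] → #
    (2,1)@(5, 3): e=[10,10,20] → #
    (3,1)@(7, 3): e=[18,10,12] → #
    (4,1)@(9, 3): e=[26,10,4] → #
    (5,1)@(11, 3): e=[34,10,-4] → ·
    (1,2)@(3, 5): e=[-2,30,12] → ·
    (2,2)@(5, 5): e=[6,30,4] → #
    (3,2)@(7, 5): e=[14,30,-4] → ·
    (4,2)@(9, 5): e=[22,30,-12] → ·
    (2,3)@(5, 7): e=[2,50,-12] → ·
  covered (5 px):
    · · · · · · · · ·
    · # # # # · · · ·
    · · # · · · · · ·
    · · · · · · · · ·

Answer: 13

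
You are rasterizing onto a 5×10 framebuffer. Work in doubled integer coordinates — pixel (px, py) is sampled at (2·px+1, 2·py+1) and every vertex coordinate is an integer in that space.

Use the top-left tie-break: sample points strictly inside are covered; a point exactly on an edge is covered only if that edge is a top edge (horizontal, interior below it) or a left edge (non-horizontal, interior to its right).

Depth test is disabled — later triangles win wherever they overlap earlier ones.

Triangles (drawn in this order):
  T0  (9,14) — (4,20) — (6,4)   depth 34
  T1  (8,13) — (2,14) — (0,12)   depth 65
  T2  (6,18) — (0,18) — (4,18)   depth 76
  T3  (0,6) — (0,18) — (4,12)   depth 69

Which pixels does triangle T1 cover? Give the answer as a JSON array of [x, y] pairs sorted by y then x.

T0:
  2·area = 68
  edge (9, 14)→(4, 20): d=(-5,6) right/bottom  bias=-1
  edge (4, 20)→(6, 4): d=(2,-16) top-left  bias=+0
  edge (6, 4)→(9, 14): d=(3,10) right/bottom  bias=-1
    (3,4)@(7, 9): e=[37,26,5] → #
    (4,4)@(9, 9): e=[25,58,-15] → ·
    (3,5)@(7, 11): e=[27,30,11] → #
    (4,5)@(9, 11): e=[15,62,-9] → ·
    (2,6)@(5, 13): e=[29,2,37] → #
    (4,6)@(9, 13): e=[5,66,-3] → ·
    (2,7)@(5, 15): e=[19,6,43] → #
    (4,7)@(9, 15): e=[-5,70,3] → ·
    (2,8)@(5, 17): e=[9,10,49] → #
    (3,8)@(7, 17): e=[-3,42,29] → ·
    (2,9)@(5, 19): e=[-1,14,55] → ·
  covered (7 px):
    · · · · ·
    · · · · ·
    · · · · ·
    · · · · ·
    · · · # ·
    · · · # ·
    · · # # ·
    · · # # ·
    · · # · ·
    · · · · ·
T1:
  2·area = 14
  edge (8, 13)→(2, 14): d=(-6,1) right/bottom  bias=-1
  edge (2, 14)→(0, 12): d=(-2,-2) top-left  bias=+0
  edge (0, 12)→(8, 13): d=(8,1) right/bottom  bias=-1
    (0,6)@(1, 13): e=[7,0,7] → #  [on edge]
    (1,6)@(3, 13): e=[5,4,5] → #
    (2,6)@(5, 13): e=[3,8,3] → #
    (3,6)@(7, 13): e=[1,12,1] → #
    (4,6)@(9, 13): e=[-1,16,-1] → ·
    (0,7)@(1, 15): e=[-5,-4,23] → ·
    (1,7)@(3, 15): e=[-7,0,21] → ·  [on edge]
    (2,7)@(5, 15): e=[-9,4,19] → ·
    (3,7)@(7, 15): e=[-11,8,17] → ·
    (2,8)@(5, 17): e=[-21,0,35] → ·  [on edge]
    (3,9)@(7, 19): e=[-35,0,49] → ·  [on edge]
  covered (4 px):
    · · · · ·
    · · · · ·
    · · · · ·
    · · · · ·
    · · · · ·
    · · · · ·
    # # # # ·
    · · · · ·
    · · · · ·
    · · · · ·
T2:
  degenerate (2·area = 0) — covers nothing
T3:
  2·area = 48  (B↔C swapped to make it positive)
  edge (0, 6)→(4, 12): d=(4,6) right/bottom  bias=-1
  edge (4, 12)→(0, 18): d=(-4,6) right/bottom  bias=-1
  edge (0, 18)→(0, 6): d=(0,-12) top-left  bias=+0
    (0,4)@(1, 9): e=[6,30,12] → #
    (1,4)@(3, 9): e=[-6,18,36] → ·
    (0,5)@(1, 11): e=[14,22,12] → #
    (1,5)@(3, 11): e=[2,10,36] → #
    (2,5)@(5, 11): e=[-10,-2,60] → ·
    (0,6)@(1, 13): e=[22,14,12] → #
    (2,6)@(5, 13): e=[-2,-10,60] → ·
    (0,7)@(1, 15): e=[30,6,12] → #
    (1,7)@(3, 15): e=[18,-6,36] → ·
    (0,8)@(1, 17): e=[38,-2,12] → ·
  covered (6 px):
    · · · · ·
    · · · · ·
    · · · · ·
    · · · · ·
    # · · · ·
    # # · · ·
    # # · · ·
    # · · · ·
    · · · · ·
    · · · · ·

Answer: [[0,6],[1,6],[2,6],[3,6]]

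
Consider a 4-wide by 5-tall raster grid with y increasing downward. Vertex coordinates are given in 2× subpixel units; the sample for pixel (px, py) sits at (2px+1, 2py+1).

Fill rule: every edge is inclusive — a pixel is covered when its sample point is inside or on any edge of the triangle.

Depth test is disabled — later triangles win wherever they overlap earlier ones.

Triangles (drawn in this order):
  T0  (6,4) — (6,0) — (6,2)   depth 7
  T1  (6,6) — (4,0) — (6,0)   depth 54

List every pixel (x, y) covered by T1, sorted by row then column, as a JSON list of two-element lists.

T0:
  degenerate (2·area = 0) — covers nothing
T1:
  2·area = 12
  edge (6, 6)→(4, 0): d=(-2,-6) inclusive
  edge (4, 0)→(6, 0): d=(2,0) inclusive
  edge (6, 0)→(6, 6): d=(0,6) inclusive
    (2,0)@(5, 1): e=[4,2,6] → #
    (3,0)@(7, 1): e=[16,2,-6] → ·
    (2,1)@(5, 3): e=[0,6,6] → #  [on edge]
    (3,1)@(7, 3): e=[12,6,-6] → ·
    (2,2)@(5, 5): e=[-4,10,6] → ·
    (3,4)@(7, 9): e=[0,18,-6] → ·  [on edge]
  covered (2 px):
    · · # ·
    · · # ·
    · · · ·
    · · · ·
    · · · ·

Final: [[2,0],[2,1]]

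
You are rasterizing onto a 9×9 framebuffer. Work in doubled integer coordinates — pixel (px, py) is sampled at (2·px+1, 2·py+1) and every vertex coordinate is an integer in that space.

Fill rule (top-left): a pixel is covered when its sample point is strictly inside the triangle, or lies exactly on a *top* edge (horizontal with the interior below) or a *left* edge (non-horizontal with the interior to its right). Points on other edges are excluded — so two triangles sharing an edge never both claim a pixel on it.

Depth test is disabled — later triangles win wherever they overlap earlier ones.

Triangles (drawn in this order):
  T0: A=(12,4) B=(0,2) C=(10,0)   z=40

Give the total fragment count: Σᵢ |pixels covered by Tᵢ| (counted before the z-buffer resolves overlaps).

T0:
  2·area = 44
  edge (12, 4)→(0, 2): d=(-12,-2) top-left  bias=+0
  edge (0, 2)→(10, 0): d=(10,-2) top-left  bias=+0
  edge (10, 0)→(12, 4): d=(2,4) right/bottom  bias=-1
    (2,0)@(5, 1): e=[22,0,22] → █  [on edge]
    (3,0)@(7, 1): e=[26,4,14] → █
    (4,0)@(9, 1): e=[30,8,6] → █
    (5,0)@(11, 1): e=[34,12,-2] → ·
    (2,1)@(5, 3): e=[-2,20,26] → ·
    (3,1)@(7, 3): e=[2,24,18] → █
    (5,1)@(11, 3): e=[10,32,2] → █
    (6,1)@(13, 3): e=[14,36,-6] → ·
    (3,2)@(7, 5): e=[-22,44,22] → ·
    (4,2)@(9, 5): e=[-18,48,14] → ·
    (5,2)@(11, 5): e=[-14,52,6] → ·
  covered (6 px):
    · · █ █ █ · · · ·
    · · · █ █ █ · · ·
    · · · · · · · · ·
    · · · · · · · · ·
    · · · · · · · · ·
    · · · · · · · · ·
    · · · · · · · · ·
    · · · · · · · · ·
    · · · · · · · · ·

Answer: 6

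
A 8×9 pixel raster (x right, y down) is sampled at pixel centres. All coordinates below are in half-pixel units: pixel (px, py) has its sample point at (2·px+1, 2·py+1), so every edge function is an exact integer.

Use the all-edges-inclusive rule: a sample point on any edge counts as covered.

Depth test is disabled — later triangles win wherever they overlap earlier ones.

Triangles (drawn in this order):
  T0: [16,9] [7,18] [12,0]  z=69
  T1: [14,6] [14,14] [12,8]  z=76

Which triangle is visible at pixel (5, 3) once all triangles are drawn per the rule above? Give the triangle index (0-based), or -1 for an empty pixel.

T0:
  2·area = 117
  edge (16, 9)→(7, 18): d=(-9,9) inclusive
  edge (7, 18)→(12, 0): d=(5,-18) inclusive
  edge (12, 0)→(16, 9): d=(4,9) inclusive
    (6,1)@(13, 3): e=[81,33,3] → #
    (7,1)@(15, 3): e=[63,69,-15] → ·
    (5,2)@(11, 5): e=[81,7,29] → #
    (7,2)@(15, 5): e=[45,79,-7] → ·
    (5,3)@(11, 7): e=[63,17,37] → #
    (7,3)@(15, 7): e=[27,89,1] → #
    (5,4)@(11, 9): e=[45,27,45] → #
    (4,5)@(9, 11): e=[45,1,71] → #
    (7,5)@(15, 11): e=[-9,109,17] → ·
    (4,6)@(9, 13): e=[27,11,79] → #
    (6,6)@(13, 13): e=[-9,83,43] → ·
    (4,7)@(9, 15): e=[9,21,87] → #
  covered (15 px):
    · · · · · · · ·
    · · · · · · # ·
    · · · · · # # ·
    · · · · · # # #
    · · · · · # # #
    · · · · # # # ·
    · · · · # # · ·
    · · · · # · · ·
    · · · · · · · ·
T1:
  2·area = 16
  edge (14, 6)→(14, 14): d=(0,8) inclusive
  edge (14, 14)→(12, 8): d=(-2,-6) inclusive
  edge (12, 8)→(14, 6): d=(2,-2) inclusive
    (5,2)@(11, 5): e=[24,0,-8] → ·  [on edge]
    (7,2)@(15, 5): e=[-8,24,0] → ·  [on edge]
    (6,3)@(13, 7): e=[8,8,0] → #  [on edge]
    (7,3)@(15, 7): e=[-8,20,4] → ·
    (5,4)@(11, 9): e=[24,-8,0] → ·  [on edge]
    (6,4)@(13, 9): e=[8,4,4] → #
    (7,4)@(15, 9): e=[-8,16,8] → ·
    (4,5)@(9, 11): e=[40,-24,0] → ·  [on edge]
    (6,5)@(13, 11): e=[8,0,8] → #  [on edge]
    (7,5)@(15, 11): e=[-8,12,12] → ·
    (3,6)@(7, 13): e=[56,-40,0] → ·  [on edge]
    (6,6)@(13, 13): e=[8,-4,12] → ·
    (2,7)@(5, 15): e=[72,-56,0] → ·  [on edge]
    (1,8)@(3, 17): e=[88,-72,0] → ·  [on edge]
    (7,8)@(15, 17): e=[-8,0,24] → ·  [on edge]
  covered (3 px):
    · · · · · · · ·
    · · · · · · · ·
    · · · · · · · ·
    · · · · · · # ·
    · · · · · · # ·
    · · · · · · # ·
    · · · · · · · ·
    · · · · · · · ·
    · · · · · · · ·

Z-buffer (winner per pixel, '.' = empty):
  . . . . . . . .
  . . . . . . 0 .
  . . . . . 0 0 .
  . . . . . 0 1 0
  . . . . . 0 1 0
  . . . . 0 0 1 .
  . . . . 0 0 . .
  . . . . 0 . . .
  . . . . . . . .

Result: 0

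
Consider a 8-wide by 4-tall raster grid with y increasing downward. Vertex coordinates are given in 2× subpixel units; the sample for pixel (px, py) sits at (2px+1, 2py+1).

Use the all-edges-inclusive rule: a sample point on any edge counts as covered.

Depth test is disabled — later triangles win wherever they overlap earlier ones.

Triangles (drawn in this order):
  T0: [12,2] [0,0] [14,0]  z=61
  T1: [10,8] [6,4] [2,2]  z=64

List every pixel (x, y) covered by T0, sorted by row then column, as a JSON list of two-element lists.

T0:
  2·area = 28
  edge (12, 2)→(0, 0): d=(-12,-2) inclusive
  edge (0, 0)→(14, 0): d=(14,0) inclusive
  edge (14, 0)→(12, 2): d=(-2,2) inclusive
    (3,0)@(7, 1): e=[2,14,12] → X
    (4,0)@(9, 1): e=[6,14,8] → X
    (5,0)@(11, 1): e=[10,14,4] → X
    (6,0)@(13, 1): e=[14,14,0] → X  [on edge]
    (7,0)@(15, 1): e=[18,14,-4] → .
    (3,1)@(7, 3): e=[-22,42,8] → .
    (4,1)@(9, 3): e=[-18,42,4] → .
    (5,1)@(11, 3): e=[-14,42,0] → .  [on edge]
    (6,1)@(13, 3): e=[-10,42,-4] → .
    (4,2)@(9, 5): e=[-42,70,0] → .  [on edge]
    (3,3)@(7, 7): e=[-70,98,0] → .  [on edge]
  covered (4 px):
    . . . X X X X .
    . . . . . . . .
    . . . . . . . .
    . . . . . . . .
T1:
  2·area = 8  (B↔C swapped to make it positive)
  edge (10, 8)→(2, 2): d=(-8,-6) inclusive
  edge (2, 2)→(6, 4): d=(4,2) inclusive
  edge (6, 4)→(10, 8): d=(4,4) inclusive
    (1,0)@(3, 1): e=[14,-6,0] → .  [on edge]
    (2,1)@(5, 3): e=[10,-2,0] → .  [on edge]
    (3,2)@(7, 5): e=[6,2,0] → X  [on edge]
    (4,2)@(9, 5): e=[18,-2,-8] → .
    (3,3)@(7, 7): e=[-10,10,8] → .
    (4,3)@(9, 7): e=[2,6,0] → X  [on edge]
    (5,3)@(11, 7): e=[14,2,-8] → .
  covered (2 px):
    . . . . . . . .
    . . . . . . . .
    . . . X . . . .
    . . . . X . . .

Answer: [[3,0],[4,0],[5,0],[6,0]]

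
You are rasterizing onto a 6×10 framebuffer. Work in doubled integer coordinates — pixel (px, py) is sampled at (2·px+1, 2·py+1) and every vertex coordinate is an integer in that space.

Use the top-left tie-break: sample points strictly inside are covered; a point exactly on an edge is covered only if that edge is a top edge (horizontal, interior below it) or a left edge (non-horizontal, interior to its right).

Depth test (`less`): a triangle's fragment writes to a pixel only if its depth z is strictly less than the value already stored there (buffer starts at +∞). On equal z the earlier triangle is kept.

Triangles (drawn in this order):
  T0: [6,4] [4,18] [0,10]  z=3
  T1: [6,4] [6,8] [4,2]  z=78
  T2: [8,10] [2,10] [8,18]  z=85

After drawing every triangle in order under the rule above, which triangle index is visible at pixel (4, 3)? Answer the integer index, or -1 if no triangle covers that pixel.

T0:
  2·area = 72
  edge (6, 4)→(4, 18): d=(-2,14) right/bottom  bias=-1
  edge (4, 18)→(0, 10): d=(-4,-8) top-left  bias=+0
  edge (0, 10)→(6, 4): d=(6,-6) top-left  bias=+0
    (4,0)@(9, 1): e=[-36,108,0] → .  [on edge]
    (3,1)@(7, 3): e=[-12,84,0] → .  [on edge]
    (2,2)@(5, 5): e=[12,60,0] → X  [on edge]
    (3,2)@(7, 5): e=[-16,76,12] → .
    (1,3)@(3, 7): e=[36,36,0] → X  [on edge]
    (3,3)@(7, 7): e=[-20,68,24] → .
    (0,4)@(1, 9): e=[60,12,0] → X  [on edge]
    (3,4)@(7, 9): e=[-24,60,36] → .
    (0,5)@(1, 11): e=[56,4,12] → X
    (2,5)@(5, 11): e=[0,36,36] → .  [on edge]
    (0,6)@(1, 13): e=[52,-4,24] → .
    (1,6)@(3, 13): e=[24,12,36] → X
  covered (10 px):
    . . . . . .
    . . . . . .
    . . X . . .
    . X X . . .
    X X X . . .
    X X . . . .
    . X . . . .
    . X . . . .
    . . . . . .
    . . . . . .
T1:
  2·area = 8
  edge (6, 4)→(6, 8): d=(0,4) right/bottom  bias=-1
  edge (6, 8)→(4, 2): d=(-2,-6) top-left  bias=+0
  edge (4, 2)→(6, 4): d=(2,2) right/bottom  bias=-1
    (1,0)@(3, 1): e=[12,-4,0] → .  [on edge]
    (2,1)@(5, 3): e=[4,4,0] → .  [on edge]
    (2,2)@(5, 5): e=[4,0,4] → X  [on edge]
    (3,2)@(7, 5): e=[-4,12,0] → .  [on edge]
    (2,3)@(5, 7): e=[4,-4,8] → .
    (4,3)@(9, 7): e=[-12,20,0] → .  [on edge]
    (5,4)@(11, 9): e=[-20,28,0] → .  [on edge]
    (3,5)@(7, 11): e=[-4,0,12] → .  [on edge]
    (4,8)@(9, 17): e=[-12,0,20] → .  [on edge]
  covered (1 px):
    . . . . . .
    . . . . . .
    . . X . . .
    . . . . . .
    . . . . . .
    . . . . . .
    . . . . . .
    . . . . . .
    . . . . . .
    . . . . . .
T2:
  2·area = 48  (B↔C swapped to make it positive)
  edge (8, 10)→(8, 18): d=(0,8) right/bottom  bias=-1
  edge (8, 18)→(2, 10): d=(-6,-8) top-left  bias=+0
  edge (2, 10)→(8, 10): d=(6,0) top-left  bias=+0
    (1,5)@(3, 11): e=[40,2,6] → X
    (2,5)@(5, 11): e=[24,18,6] → X
    (3,5)@(7, 11): e=[8,34,6] → X
    (4,5)@(9, 11): e=[-8,50,6] → .
    (1,6)@(3, 13): e=[40,-10,18] → .
    (2,6)@(5, 13): e=[24,6,18] → X
    (4,6)@(9, 13): e=[-8,38,18] → .
    (2,7)@(5, 15): e=[24,-6,30] → .
    (3,7)@(7, 15): e=[8,10,30] → X
    (4,7)@(9, 15): e=[-8,26,30] → .
    (3,8)@(7, 17): e=[8,-2,42] → .
  covered (6 px):
    . . . . . .
    . . . . . .
    . . . . . .
    . . . . . .
    . . . . . .
    . X X X . .
    . . X X . .
    . . . X . .
    . . . . . .
    . . . . . .

Z-buffer (winner per pixel, '.' = empty):
  . . . . . .
  . . . . . .
  . . 0 . . .
  . 0 0 . . .
  0 0 0 . . .
  0 0 2 2 . .
  . 0 2 2 . .
  . 0 . 2 . .
  . . . . . .
  . . . . . .

Answer: -1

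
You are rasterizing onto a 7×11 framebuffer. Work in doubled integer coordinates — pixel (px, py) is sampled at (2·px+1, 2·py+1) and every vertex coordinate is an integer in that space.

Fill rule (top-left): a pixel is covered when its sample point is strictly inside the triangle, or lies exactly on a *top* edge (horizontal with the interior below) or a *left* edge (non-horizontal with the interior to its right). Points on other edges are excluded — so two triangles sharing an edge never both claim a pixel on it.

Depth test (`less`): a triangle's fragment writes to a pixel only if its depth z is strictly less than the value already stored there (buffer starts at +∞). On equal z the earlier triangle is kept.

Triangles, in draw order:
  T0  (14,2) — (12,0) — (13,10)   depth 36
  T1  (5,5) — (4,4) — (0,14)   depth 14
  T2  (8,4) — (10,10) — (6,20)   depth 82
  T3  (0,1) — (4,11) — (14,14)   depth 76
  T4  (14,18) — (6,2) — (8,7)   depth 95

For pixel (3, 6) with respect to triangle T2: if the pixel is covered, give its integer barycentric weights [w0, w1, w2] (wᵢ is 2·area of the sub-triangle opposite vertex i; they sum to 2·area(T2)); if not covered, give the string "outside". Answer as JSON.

T0:
  2·area = 18  (B↔C swapped to make it positive)
  edge (14, 2)→(13, 10): d=(-1,8) right/bottom  bias=-1
  edge (13, 10)→(12, 0): d=(-1,-10) top-left  bias=+0
  edge (12, 0)→(14, 2): d=(2,2) right/bottom  bias=-1
    (6,0)@(13, 1): e=[9,9,0] → ·  [on edge]
    (6,1)@(13, 3): e=[7,7,4] → #
    (6,2)@(13, 5): e=[5,5,8] → #
    (6,3)@(13, 7): e=[3,3,12] → #
    (6,4)@(13, 9): e=[1,1,16] → #
    (6,5)@(13, 11): e=[-1,-1,20] → ·
  covered (4 px):
    · · · · · · ·
    · · · · · · #
    · · · · · · #
    · · · · · · #
    · · · · · · #
    · · · · · · ·
    · · · · · · ·
    · · · · · · ·
    · · · · · · ·
    · · · · · · ·
    · · · · · · ·
T1:
  2·area = 14  (B↔C swapped to make it positive)
  edge (5, 5)→(0, 14): d=(-5,9) right/bottom  bias=-1
  edge (0, 14)→(4, 4): d=(4,-10) top-left  bias=+0
  edge (4, 4)→(5, 5): d=(1,1) right/bottom  bias=-1
    (0,0)@(1, 1): e=[56,-42,0] → ·  [on edge]
    (1,1)@(3, 3): e=[28,-14,0] → ·  [on edge]
    (2,2)@(5, 5): e=[0,14,0] → ·  [on edge]
    (1,3)@(3, 7): e=[8,2,4] → #
    (2,3)@(5, 7): e=[-10,22,2] → ·
    (3,3)@(7, 7): e=[-28,42,0] → ·  [on edge]
    (1,4)@(3, 9): e=[-2,10,6] → ·
    (4,4)@(9, 9): e=[-56,70,0] → ·  [on edge]
    (5,5)@(11, 11): e=[-84,98,0] → ·  [on edge]
    (6,6)@(13, 13): e=[-112,126,0] → ·  [on edge]
  covered (1 px):
    · · · · · · ·
    · · · · · · ·
    · · · · · · ·
    · # · · · · ·
    · · · · · · ·
    · · · · · · ·
    · · · · · · ·
    · · · · · · ·
    · · · · · · ·
    · · · · · · ·
    · · · · · · ·
T2:
  2·area = 44
  edge (8, 4)→(10, 10): d=(2,6) right/bottom  bias=-1
  edge (10, 10)→(6, 20): d=(-4,10) right/bottom  bias=-1
  edge (6, 20)→(8, 4): d=(2,-16) top-left  bias=+0
    (3,0)@(7, 1): e=[0,66,-22] → ·  [on edge]
    (4,3)@(9, 7): e=[0,22,22] → ·  [on edge]
    (4,4)@(9, 9): e=[4,14,26] → #
    (5,4)@(11, 9): e=[-8,-6,58] → ·
    (4,5)@(9, 11): e=[8,6,30] → #
    (5,5)@(11, 11): e=[-4,-14,62] → ·
    (3,6)@(7, 13): e=[24,18,2] → #
    (4,6)@(9, 13): e=[12,-2,34] → ·
    (5,6)@(11, 13): e=[0,-22,66] → ·  [on edge]
    (3,7)@(7, 15): e=[28,10,6] → #
    (4,7)@(9, 15): e=[16,-10,38] → ·
    (3,8)@(7, 17): e=[32,2,10] → #
    (6,9)@(13, 19): e=[0,-66,110] → ·  [on edge]
  covered (5 px):
    · · · · · · ·
    · · · · · · ·
    · · · · · · ·
    · · · · · · ·
    · · · · # · ·
    · · · · # · ·
    · · · # · · ·
    · · · # · · ·
    · · · # · · ·
    · · · · · · ·
    · · · · · · ·
T3:
  2·area = 88  (B↔C swapped to make it positive)
  edge (0, 1)→(14, 14): d=(14,13) right/bottom  bias=-1
  edge (14, 14)→(4, 11): d=(-10,-3) top-left  bias=+0
  edge (4, 11)→(0, 1): d=(-4,-10) top-left  bias=+0
    (0,1)@(1, 3): e=[15,71,2] → #
    (1,1)@(3, 3): e=[-11,77,22] → ·
    (0,2)@(1, 5): e=[43,51,-6] → ·
    (1,2)@(3, 5): e=[17,57,14] → #
    (2,2)@(5, 5): e=[-9,63,34] → ·
    (1,3)@(3, 7): e=[45,37,6] → #
    (2,3)@(5, 7): e=[19,43,26] → #
    (3,3)@(7, 7): e=[-7,49,46] → ·
    (1,4)@(3, 9): e=[73,17,-2] → ·
    (2,4)@(5, 9): e=[47,23,18] → #
    (3,4)@(7, 9): e=[21,29,38] → #
    (4,4)@(9, 9): e=[-5,35,58] → ·
  covered (10 px):
    · · · · · · ·
    # · · · · · ·
    · # · · · · ·
    · # # · · · ·
    · · # # · · ·
    · · # # # · ·
    · · · · · # ·
    · · · · · · ·
    · · · · · · ·
    · · · · · · ·
    · · · · · · ·
T4:
  2·area = 8  (B↔C swapped to make it positive)
  edge (14, 18)→(8, 7): d=(-6,-11) top-left  bias=+0
  edge (8, 7)→(6, 2): d=(-2,-5) top-left  bias=+0
  edge (6, 2)→(14, 18): d=(8,16) right/bottom  bias=-1
  covered (0 px):
    · · · · · · ·
    · · · · · · ·
    · · · · · · ·
    · · · · · · ·
    · · · · · · ·
    · · · · · · ·
    · · · · · · ·
    · · · · · · ·
    · · · · · · ·
    · · · · · · ·
    · · · · · · ·

Final: [18,2,24]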